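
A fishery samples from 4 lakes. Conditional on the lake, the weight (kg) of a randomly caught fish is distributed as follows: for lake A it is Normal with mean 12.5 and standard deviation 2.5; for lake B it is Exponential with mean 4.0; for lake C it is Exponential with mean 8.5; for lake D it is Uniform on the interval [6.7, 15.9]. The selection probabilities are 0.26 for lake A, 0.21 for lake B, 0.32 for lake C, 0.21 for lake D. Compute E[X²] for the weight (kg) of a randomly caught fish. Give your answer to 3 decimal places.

For each component E[X²] = Var + (mean)², giving A: 162.5; B: 32; C: 144.5; D: 134.743.
Overall E[X²] = 0.26·162.5 + 0.21·32 + 0.32·144.5 + 0.21·134.743 = 123.506.

123.506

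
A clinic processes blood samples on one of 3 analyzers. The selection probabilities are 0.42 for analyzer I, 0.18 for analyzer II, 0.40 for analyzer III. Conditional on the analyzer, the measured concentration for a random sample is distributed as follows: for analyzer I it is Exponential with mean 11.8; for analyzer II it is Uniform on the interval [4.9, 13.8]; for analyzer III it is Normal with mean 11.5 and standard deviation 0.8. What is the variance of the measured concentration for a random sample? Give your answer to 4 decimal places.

60.7267

Per component, I: μ=11.8, E[X²]=278.48; II: μ=9.35, E[X²]=94.0233; III: μ=11.5, E[X²]=132.89.
E[X] = 0.42·11.8 + 0.18·9.35 + 0.4·11.5 = 11.239.
E[X²] = 0.42·278.48 + 0.18·94.0233 + 0.4·132.89 = 187.042.
Var(X) = E[X²] − (E[X])² = 187.042 − 126.315 = 60.7267.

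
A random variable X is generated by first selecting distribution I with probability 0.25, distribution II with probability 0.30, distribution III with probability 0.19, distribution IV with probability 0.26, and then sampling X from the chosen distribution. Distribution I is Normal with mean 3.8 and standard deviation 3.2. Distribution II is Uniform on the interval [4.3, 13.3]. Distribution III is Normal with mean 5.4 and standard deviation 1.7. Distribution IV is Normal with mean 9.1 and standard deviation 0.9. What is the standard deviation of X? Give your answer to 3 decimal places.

3.242

Per component, I: μ=3.8, E[X²]=24.68; II: μ=8.8, E[X²]=84.19; III: μ=5.4, E[X²]=32.05; IV: μ=9.1, E[X²]=83.62.
E[X] = 0.25·3.8 + 0.3·8.8 + 0.19·5.4 + 0.26·9.1 = 6.982.
E[X²] = 0.25·24.68 + 0.3·84.19 + 0.19·32.05 + 0.26·83.62 = 59.2577.
Var(X) = E[X²] − (E[X])² = 59.2577 − 48.7483 = 10.5094.
SD(X) = √10.5094 = 3.24182.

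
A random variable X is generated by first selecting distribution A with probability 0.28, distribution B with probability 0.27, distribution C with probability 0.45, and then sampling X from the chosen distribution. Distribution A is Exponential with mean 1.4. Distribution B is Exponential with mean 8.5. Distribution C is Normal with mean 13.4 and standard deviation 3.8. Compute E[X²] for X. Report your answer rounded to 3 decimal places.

127.413

For each component E[X²] = Var + (mean)², giving A: 3.92; B: 144.5; C: 194.
Overall E[X²] = 0.28·3.92 + 0.27·144.5 + 0.45·194 = 127.413.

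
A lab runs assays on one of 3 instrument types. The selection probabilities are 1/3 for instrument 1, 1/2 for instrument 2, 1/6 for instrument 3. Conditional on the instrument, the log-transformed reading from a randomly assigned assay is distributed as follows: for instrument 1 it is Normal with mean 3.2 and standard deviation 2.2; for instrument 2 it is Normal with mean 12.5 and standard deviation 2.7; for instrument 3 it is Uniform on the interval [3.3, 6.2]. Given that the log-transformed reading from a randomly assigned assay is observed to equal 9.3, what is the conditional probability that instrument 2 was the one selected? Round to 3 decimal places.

0.966

Likelihoods f(9.3 | ·): 1: 0.003882; 2: 0.0732028; 3: 0.
Posterior ∝ prior × likelihood. Numerator for 2: 0.5·0.0732028 = 0.0366014.
Normalizing constant: 0.333333·0.003882 + 0.5·0.0732028 + 0.166667·0 = 0.0378954.
P(2 | observation) = 0.0366014 / 0.0378954 = 0.965853.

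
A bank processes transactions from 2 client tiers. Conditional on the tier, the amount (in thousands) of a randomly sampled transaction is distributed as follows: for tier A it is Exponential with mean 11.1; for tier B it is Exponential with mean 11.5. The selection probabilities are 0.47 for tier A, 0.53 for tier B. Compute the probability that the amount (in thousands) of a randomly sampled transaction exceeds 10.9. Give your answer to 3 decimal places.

Conditional on each tier, P(X > 10.9): A: 0.374568; B: 0.387583.
By total probability, P(X > 10.9) = 0.47·0.374568 + 0.53·0.387583 = 0.381466.

0.381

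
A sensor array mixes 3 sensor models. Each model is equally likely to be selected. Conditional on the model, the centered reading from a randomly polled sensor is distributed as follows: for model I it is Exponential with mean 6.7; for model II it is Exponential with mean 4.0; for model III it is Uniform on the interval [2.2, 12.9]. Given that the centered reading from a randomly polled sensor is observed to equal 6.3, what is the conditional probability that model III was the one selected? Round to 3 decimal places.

Likelihoods f(6.3 | ·): I: 0.0582853; II: 0.0517519; III: 0.0934579.
Posterior ∝ prior × likelihood. Numerator for III: 0.333333·0.0934579 = 0.0311526.
Normalizing constant: 0.333333·0.0582853 + 0.333333·0.0517519 + 0.333333·0.0934579 = 0.0678317.
P(III | observation) = 0.0311526 / 0.0678317 = 0.459264.

0.459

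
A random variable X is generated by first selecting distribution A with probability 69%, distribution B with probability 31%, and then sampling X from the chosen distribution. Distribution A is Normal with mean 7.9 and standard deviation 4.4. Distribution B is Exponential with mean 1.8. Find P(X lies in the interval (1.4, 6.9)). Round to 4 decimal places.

0.3705

Conditional on each component, P(1.4 < X < 6.9): A: 0.340305; B: 0.437788.
By total probability, P(1.4 < X < 6.9) = 0.69·0.340305 + 0.31·0.437788 = 0.370525.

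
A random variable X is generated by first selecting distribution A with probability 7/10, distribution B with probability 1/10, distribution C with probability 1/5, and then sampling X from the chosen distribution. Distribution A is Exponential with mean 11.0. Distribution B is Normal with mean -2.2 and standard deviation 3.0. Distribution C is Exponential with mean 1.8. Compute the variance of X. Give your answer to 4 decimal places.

Per component, A: μ=11, E[X²]=242; B: μ=-2.2, E[X²]=13.84; C: μ=1.8, E[X²]=6.48.
E[X] = 0.7·11 + 0.1·-2.2 + 0.2·1.8 = 7.84.
E[X²] = 0.7·242 + 0.1·13.84 + 0.2·6.48 = 172.08.
Var(X) = E[X²] − (E[X])² = 172.08 − 61.4656 = 110.614.

110.6144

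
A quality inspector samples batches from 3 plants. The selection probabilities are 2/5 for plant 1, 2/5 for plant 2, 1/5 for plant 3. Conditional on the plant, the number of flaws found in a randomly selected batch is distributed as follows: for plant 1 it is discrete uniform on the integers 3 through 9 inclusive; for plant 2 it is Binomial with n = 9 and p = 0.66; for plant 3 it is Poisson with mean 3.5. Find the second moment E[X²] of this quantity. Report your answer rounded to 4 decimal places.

34.0713

For each component E[X²] = Var + (mean)², giving 1: 40; 2: 37.3032; 3: 15.75.
Overall E[X²] = 0.4·40 + 0.4·37.3032 + 0.2·15.75 = 34.0713.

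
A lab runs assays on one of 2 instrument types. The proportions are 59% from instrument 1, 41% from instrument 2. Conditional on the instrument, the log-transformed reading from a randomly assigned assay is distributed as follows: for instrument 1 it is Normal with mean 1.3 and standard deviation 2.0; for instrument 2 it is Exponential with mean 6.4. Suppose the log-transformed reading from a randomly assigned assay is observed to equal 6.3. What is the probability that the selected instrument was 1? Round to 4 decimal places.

Likelihoods f(6.3 | ·): 1: 0.00876415; 2: 0.0583864.
Posterior ∝ prior × likelihood. Numerator for 1: 0.59·0.00876415 = 0.00517085.
Normalizing constant: 0.59·0.00876415 + 0.41·0.0583864 = 0.0291093.
P(1 | observation) = 0.00517085 / 0.0291093 = 0.177636.

0.1776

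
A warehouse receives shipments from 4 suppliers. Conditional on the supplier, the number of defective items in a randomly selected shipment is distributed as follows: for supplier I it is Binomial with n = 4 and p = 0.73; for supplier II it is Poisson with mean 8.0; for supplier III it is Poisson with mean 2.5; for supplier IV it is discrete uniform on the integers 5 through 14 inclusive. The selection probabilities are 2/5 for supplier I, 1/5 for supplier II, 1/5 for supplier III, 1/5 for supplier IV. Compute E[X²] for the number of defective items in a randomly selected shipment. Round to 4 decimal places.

For each component E[X²] = Var + (mean)², giving I: 9.3148; II: 72; III: 8.75; IV: 98.5.
Overall E[X²] = 0.4·9.3148 + 0.2·72 + 0.2·8.75 + 0.2·98.5 = 39.5759.

39.5759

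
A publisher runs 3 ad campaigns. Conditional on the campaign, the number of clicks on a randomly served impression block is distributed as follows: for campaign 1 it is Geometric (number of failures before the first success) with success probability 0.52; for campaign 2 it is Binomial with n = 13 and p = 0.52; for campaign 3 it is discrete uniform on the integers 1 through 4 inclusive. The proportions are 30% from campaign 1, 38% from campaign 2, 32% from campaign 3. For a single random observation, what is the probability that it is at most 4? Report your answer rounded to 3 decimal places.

Conditional on each campaign, P(X ≤ 4): 1: 0.97452; 2: 0.104476; 3: 1.
By total probability, P(X ≤ 4) = 0.3·0.97452 + 0.38·0.104476 + 0.32·1 = 0.652057.

0.652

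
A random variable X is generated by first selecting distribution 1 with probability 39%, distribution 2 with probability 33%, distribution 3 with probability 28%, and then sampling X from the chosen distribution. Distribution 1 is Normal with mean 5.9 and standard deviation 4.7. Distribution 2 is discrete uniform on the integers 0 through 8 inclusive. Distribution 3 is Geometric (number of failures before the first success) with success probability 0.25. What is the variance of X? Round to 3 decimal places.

15.650

Per component, 1: μ=5.9, E[X²]=56.9; 2: μ=4, E[X²]=22.6667; 3: μ=3, E[X²]=21.
E[X] = 0.39·5.9 + 0.33·4 + 0.28·3 = 4.461.
E[X²] = 0.39·56.9 + 0.33·22.6667 + 0.28·21 = 35.551.
Var(X) = E[X²] − (E[X])² = 35.551 − 19.9005 = 15.6505.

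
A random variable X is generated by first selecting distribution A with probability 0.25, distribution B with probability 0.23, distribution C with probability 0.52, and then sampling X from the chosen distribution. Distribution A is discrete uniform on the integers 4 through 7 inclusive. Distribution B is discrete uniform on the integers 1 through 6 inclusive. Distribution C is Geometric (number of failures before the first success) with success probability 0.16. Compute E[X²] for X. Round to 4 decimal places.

42.7583

For each component E[X²] = Var + (mean)², giving A: 31.5; B: 15.1667; C: 60.375.
Overall E[X²] = 0.25·31.5 + 0.23·15.1667 + 0.52·60.375 = 42.7583.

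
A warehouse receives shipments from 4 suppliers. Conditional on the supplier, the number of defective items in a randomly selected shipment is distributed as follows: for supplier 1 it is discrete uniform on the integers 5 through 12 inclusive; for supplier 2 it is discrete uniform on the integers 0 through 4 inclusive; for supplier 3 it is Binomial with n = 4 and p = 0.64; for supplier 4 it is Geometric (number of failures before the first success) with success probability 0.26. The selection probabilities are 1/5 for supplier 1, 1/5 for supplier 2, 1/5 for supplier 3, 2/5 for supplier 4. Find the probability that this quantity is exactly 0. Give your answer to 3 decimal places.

0.147

Conditional on each supplier, P(X = 0): 1: 0; 2: 0.2; 3: 0.0167962; 4: 0.26.
By total probability, P(X = 0) = 0.2·0 + 0.2·0.2 + 0.2·0.0167962 + 0.4·0.26 = 0.147359.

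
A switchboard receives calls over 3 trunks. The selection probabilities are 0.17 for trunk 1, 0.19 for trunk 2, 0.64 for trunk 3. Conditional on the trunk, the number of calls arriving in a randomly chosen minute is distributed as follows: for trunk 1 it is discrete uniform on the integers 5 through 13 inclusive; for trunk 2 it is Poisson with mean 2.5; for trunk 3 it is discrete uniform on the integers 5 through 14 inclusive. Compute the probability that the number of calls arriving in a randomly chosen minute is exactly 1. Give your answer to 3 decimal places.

0.039

Conditional on each trunk, P(X = 1): 1: 0; 2: 0.205212; 3: 0.
By total probability, P(X = 1) = 0.17·0 + 0.19·0.205212 + 0.64·0 = 0.0389904.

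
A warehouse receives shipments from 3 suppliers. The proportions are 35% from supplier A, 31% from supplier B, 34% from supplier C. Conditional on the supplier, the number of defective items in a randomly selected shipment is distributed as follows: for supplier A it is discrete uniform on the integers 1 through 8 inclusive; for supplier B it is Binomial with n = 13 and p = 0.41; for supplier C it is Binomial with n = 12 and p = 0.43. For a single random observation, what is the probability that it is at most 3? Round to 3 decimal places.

0.235

Conditional on each supplier, P(X ≤ 3): A: 0.375; B: 0.150821; C: 0.167102.
By total probability, P(X ≤ 3) = 0.35·0.375 + 0.31·0.150821 + 0.34·0.167102 = 0.234819.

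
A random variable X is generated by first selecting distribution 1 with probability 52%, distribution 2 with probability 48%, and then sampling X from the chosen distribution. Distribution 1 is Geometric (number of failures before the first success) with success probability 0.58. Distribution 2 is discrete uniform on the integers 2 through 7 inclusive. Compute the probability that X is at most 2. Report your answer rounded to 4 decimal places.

Conditional on each component, P(X ≤ 2): 1: 0.925912; 2: 0.166667.
By total probability, P(X ≤ 2) = 0.52·0.925912 + 0.48·0.166667 = 0.561474.

0.5615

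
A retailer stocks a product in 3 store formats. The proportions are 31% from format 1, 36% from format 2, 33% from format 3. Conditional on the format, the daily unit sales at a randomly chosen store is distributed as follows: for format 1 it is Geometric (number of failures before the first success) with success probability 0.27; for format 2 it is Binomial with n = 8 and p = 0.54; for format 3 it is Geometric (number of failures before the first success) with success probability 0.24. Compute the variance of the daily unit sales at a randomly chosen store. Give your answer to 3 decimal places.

Per component, 1: μ=2.7037, E[X²]=17.3237; 2: μ=4.32, E[X²]=20.6496; 3: μ=3.16667, E[X²]=23.2222.
E[X] = 0.31·2.7037 + 0.36·4.32 + 0.33·3.16667 = 3.43835.
E[X²] = 0.31·17.3237 + 0.36·20.6496 + 0.33·23.2222 = 20.4675.
Var(X) = E[X²] − (E[X])² = 20.4675 − 11.8222 = 8.64531.

8.645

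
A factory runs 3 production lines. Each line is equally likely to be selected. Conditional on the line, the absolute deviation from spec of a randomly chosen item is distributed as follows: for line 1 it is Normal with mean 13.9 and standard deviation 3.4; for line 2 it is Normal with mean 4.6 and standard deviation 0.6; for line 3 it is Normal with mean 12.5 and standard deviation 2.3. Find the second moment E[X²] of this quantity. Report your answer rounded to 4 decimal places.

129.2767

For each component E[X²] = Var + (mean)², giving 1: 204.77; 2: 21.52; 3: 161.54.
Overall E[X²] = 0.333333·204.77 + 0.333333·21.52 + 0.333333·161.54 = 129.277.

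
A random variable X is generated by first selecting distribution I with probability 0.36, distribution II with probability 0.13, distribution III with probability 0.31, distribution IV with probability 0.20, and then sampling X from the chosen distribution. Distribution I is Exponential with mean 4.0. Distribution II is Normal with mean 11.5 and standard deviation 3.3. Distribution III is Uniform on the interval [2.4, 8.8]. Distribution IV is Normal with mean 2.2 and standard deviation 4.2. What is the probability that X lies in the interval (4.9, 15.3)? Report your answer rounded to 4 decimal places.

0.4495

Conditional on each component, P(4.9 < X < 15.3): I: 0.271939; II: 0.85249; III: 0.609375; IV: 0.259251.
By total probability, P(4.9 < X < 15.3) = 0.36·0.271939 + 0.13·0.85249 + 0.31·0.609375 + 0.2·0.259251 = 0.449478.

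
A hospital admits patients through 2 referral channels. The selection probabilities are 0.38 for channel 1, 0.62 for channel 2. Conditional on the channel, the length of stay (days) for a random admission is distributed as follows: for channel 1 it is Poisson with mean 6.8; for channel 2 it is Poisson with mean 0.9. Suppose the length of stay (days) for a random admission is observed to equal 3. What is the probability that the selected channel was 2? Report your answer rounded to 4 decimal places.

0.5800

Likelihoods P(X=3 | ·): 1: 0.0583678; 2: 0.0493982.
Posterior ∝ prior × likelihood. Numerator for 2: 0.62·0.0493982 = 0.0306269.
Normalizing constant: 0.38·0.0583678 + 0.62·0.0493982 = 0.0528066.
P(2 | observation) = 0.0306269 / 0.0528066 = 0.579982.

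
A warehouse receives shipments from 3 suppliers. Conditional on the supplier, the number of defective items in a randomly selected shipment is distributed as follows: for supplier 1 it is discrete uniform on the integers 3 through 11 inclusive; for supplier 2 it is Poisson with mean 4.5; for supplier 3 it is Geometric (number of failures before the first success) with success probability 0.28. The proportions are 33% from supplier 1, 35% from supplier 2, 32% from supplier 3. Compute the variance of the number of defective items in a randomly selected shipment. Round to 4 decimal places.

9.9233

Per component, 1: μ=7, E[X²]=55.6667; 2: μ=4.5, E[X²]=24.75; 3: μ=2.57143, E[X²]=15.7959.
E[X] = 0.33·7 + 0.35·4.5 + 0.32·2.57143 = 4.70786.
E[X²] = 0.33·55.6667 + 0.35·24.75 + 0.32·15.7959 = 32.0872.
Var(X) = E[X²] − (E[X])² = 32.0872 − 22.1639 = 9.92328.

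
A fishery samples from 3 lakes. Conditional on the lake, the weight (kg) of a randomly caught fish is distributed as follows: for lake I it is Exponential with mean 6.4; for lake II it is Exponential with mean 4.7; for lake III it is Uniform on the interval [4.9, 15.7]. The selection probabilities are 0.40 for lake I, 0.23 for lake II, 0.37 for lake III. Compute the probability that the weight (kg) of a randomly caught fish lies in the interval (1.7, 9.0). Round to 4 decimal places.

Conditional on each lake, P(1.7 < X < 9.0): I: 0.521666; II: 0.549132; III: 0.37963.
By total probability, P(1.7 < X < 9.0) = 0.4·0.521666 + 0.23·0.549132 + 0.37·0.37963 = 0.47543.

0.4754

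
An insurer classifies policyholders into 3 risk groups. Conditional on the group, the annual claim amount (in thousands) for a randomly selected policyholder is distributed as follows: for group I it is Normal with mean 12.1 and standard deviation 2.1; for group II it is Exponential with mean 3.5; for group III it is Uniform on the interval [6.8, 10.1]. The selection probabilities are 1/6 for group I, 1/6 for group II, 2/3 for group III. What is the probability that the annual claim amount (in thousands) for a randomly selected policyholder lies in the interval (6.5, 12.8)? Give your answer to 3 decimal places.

Conditional on each group, P(6.5 < X < 12.8): I: 0.626728; II: 0.130312; III: 1.
By total probability, P(6.5 < X < 12.8) = 0.166667·0.626728 + 0.166667·0.130312 + 0.666667·1 = 0.79284.

0.793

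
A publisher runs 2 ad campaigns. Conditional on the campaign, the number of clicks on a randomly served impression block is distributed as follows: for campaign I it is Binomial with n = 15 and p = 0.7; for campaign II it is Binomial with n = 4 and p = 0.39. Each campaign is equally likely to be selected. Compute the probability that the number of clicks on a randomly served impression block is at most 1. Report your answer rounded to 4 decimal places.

0.2463

Conditional on each campaign, P(X ≤ 1): I: 5.16561e-07; II: 0.492549.
By total probability, P(X ≤ 1) = 0.5·5.16561e-07 + 0.5·0.492549 = 0.246275.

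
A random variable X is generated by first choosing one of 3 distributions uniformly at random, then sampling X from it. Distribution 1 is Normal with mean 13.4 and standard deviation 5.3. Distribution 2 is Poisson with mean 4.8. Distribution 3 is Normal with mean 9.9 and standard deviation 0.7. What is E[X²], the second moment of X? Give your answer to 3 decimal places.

For each component E[X²] = Var + (mean)², giving 1: 207.65; 2: 27.84; 3: 98.5.
Overall E[X²] = 0.333333·207.65 + 0.333333·27.84 + 0.333333·98.5 = 111.33.

111.330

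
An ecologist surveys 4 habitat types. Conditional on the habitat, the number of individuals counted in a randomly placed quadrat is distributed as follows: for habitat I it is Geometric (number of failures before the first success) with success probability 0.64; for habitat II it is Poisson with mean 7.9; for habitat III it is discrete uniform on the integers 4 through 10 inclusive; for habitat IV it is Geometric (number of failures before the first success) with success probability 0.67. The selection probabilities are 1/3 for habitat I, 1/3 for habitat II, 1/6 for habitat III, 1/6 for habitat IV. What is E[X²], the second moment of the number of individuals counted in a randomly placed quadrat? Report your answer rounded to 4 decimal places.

32.8314

For each component E[X²] = Var + (mean)², giving I: 1.19531; II: 70.31; III: 53; IV: 0.977723.
Overall E[X²] = 0.333333·1.19531 + 0.333333·70.31 + 0.166667·53 + 0.166667·0.977723 = 32.8314.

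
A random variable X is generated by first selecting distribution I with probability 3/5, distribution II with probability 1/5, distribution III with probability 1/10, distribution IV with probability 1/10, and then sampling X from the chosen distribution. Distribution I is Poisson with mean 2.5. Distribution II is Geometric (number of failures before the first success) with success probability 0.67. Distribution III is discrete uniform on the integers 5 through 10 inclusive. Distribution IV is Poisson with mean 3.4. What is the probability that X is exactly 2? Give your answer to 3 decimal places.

Conditional on each component, P(X = 2): I: 0.256516; II: 0.072963; III: 0; IV: 0.192898.
By total probability, P(X = 2) = 0.6·0.256516 + 0.2·0.072963 + 0.1·0 + 0.1·0.192898 = 0.187792.

0.188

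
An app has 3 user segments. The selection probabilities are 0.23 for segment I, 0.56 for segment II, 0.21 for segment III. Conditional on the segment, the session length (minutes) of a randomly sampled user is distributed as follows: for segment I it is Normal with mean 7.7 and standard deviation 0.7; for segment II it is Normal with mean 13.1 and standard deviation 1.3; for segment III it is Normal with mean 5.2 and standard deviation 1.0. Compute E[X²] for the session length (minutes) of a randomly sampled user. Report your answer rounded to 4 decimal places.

For each component E[X²] = Var + (mean)², giving I: 59.78; II: 173.3; III: 28.04.
Overall E[X²] = 0.23·59.78 + 0.56·173.3 + 0.21·28.04 = 116.686.

116.6858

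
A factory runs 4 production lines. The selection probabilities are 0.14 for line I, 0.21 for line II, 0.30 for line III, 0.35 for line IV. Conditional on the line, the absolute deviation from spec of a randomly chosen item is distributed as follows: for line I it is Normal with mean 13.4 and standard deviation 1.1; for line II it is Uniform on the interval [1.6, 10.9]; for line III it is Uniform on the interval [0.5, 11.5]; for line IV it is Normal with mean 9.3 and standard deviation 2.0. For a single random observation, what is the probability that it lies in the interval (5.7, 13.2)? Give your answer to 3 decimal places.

Conditional on each line, P(5.7 < X < 13.2): I: 0.427863; II: 0.55914; III: 0.527273; IV: 0.938482.
By total probability, P(5.7 < X < 13.2) = 0.14·0.427863 + 0.21·0.55914 + 0.3·0.527273 + 0.35·0.938482 = 0.663971.

0.664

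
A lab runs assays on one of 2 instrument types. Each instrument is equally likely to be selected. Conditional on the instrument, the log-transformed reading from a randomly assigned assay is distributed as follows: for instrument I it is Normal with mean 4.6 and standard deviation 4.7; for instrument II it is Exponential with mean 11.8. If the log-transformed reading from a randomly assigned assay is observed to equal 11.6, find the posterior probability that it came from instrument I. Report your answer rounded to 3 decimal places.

Likelihoods f(11.6 | ·): I: 0.0279986; II: 0.0317091.
Posterior ∝ prior × likelihood. Numerator for I: 0.5·0.0279986 = 0.0139993.
Normalizing constant: 0.5·0.0279986 + 0.5·0.0317091 = 0.0298539.
P(I | observation) = 0.0139993 / 0.0298539 = 0.468928.

0.469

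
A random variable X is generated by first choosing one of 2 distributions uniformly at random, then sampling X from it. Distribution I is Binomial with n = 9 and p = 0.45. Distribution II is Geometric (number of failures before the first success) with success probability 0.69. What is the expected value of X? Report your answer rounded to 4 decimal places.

Component means — I: 4.05; II: 0.449275.
E[X] = 0.5·4.05 + 0.5·0.449275 = 2.24964.

2.2496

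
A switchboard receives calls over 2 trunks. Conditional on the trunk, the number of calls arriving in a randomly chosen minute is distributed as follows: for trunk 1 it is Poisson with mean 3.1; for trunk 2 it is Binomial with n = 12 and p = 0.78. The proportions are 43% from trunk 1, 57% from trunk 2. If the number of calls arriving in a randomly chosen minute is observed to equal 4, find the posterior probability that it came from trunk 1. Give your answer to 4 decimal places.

0.9924

Likelihoods P(X=4 | ·): 1: 0.17335; 2: 0.00100546.
Posterior ∝ prior × likelihood. Numerator for 1: 0.43·0.17335 = 0.0745403.
Normalizing constant: 0.43·0.17335 + 0.57·0.00100546 = 0.0751134.
P(1 | observation) = 0.0745403 / 0.0751134 = 0.99237.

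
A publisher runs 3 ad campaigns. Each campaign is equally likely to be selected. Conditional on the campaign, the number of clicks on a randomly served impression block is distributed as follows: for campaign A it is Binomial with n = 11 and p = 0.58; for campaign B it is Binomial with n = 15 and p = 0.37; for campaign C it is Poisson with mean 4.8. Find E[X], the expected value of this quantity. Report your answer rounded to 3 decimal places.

Component means — A: 6.38; B: 5.55; C: 4.8.
E[X] = 0.333333·6.38 + 0.333333·5.55 + 0.333333·4.8 = 5.57667.

5.577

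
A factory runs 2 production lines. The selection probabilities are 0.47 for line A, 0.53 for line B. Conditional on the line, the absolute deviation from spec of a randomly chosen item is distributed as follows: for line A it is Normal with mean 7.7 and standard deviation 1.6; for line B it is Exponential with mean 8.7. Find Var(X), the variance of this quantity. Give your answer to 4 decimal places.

41.5680

Per component, A: μ=7.7, E[X²]=61.85; B: μ=8.7, E[X²]=151.38.
E[X] = 0.47·7.7 + 0.53·8.7 = 8.23.
E[X²] = 0.47·61.85 + 0.53·151.38 = 109.301.
Var(X) = E[X²] − (E[X])² = 109.301 − 67.7329 = 41.568.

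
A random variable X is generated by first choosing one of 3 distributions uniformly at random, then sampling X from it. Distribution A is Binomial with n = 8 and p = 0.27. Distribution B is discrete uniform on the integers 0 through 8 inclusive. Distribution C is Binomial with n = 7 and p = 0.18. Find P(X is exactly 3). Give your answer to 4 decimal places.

0.1440

Conditional on each component, P(X = 3): A: 0.228504; B: 0.111111; C: 0.0922871.
By total probability, P(X = 3) = 0.333333·0.228504 + 0.333333·0.111111 + 0.333333·0.0922871 = 0.143967.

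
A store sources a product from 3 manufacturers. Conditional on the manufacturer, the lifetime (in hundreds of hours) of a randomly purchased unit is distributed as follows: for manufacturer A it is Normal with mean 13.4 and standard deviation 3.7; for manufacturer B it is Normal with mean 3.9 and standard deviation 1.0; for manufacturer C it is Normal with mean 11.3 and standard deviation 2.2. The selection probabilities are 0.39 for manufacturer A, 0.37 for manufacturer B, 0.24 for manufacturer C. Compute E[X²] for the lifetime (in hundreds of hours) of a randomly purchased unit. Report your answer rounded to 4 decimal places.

For each component E[X²] = Var + (mean)², giving A: 193.25; B: 16.21; C: 132.53.
Overall E[X²] = 0.39·193.25 + 0.37·16.21 + 0.24·132.53 = 113.172.

113.1724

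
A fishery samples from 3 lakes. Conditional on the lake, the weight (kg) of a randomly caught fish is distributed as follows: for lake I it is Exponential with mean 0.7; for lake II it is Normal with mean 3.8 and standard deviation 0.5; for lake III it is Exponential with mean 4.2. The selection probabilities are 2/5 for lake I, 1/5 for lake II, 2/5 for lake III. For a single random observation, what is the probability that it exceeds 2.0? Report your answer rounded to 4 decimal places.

Conditional on each lake, P(X > 2.0): I: 0.0574326; II: 0.999841; III: 0.621145.
By total probability, P(X > 2.0) = 0.4·0.0574326 + 0.2·0.999841 + 0.4·0.621145 = 0.471399.

0.4714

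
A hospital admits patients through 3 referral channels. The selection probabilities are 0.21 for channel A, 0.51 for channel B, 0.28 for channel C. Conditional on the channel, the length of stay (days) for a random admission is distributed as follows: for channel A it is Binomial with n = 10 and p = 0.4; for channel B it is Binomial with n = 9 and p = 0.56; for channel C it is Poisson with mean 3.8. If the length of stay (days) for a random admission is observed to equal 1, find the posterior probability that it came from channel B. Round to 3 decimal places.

0.101

Likelihoods P(X=1 | ·): A: 0.0403108; B: 0.0070803; C: 0.0850089.
Posterior ∝ prior × likelihood. Numerator for B: 0.51·0.0070803 = 0.00361096.
Normalizing constant: 0.21·0.0403108 + 0.51·0.0070803 + 0.28·0.0850089 = 0.0358787.
P(B | observation) = 0.00361096 / 0.0358787 = 0.100643.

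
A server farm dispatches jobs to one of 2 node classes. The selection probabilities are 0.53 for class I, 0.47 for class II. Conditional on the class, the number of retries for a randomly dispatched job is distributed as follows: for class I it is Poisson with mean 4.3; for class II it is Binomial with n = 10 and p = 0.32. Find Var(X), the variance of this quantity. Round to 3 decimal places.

Per component, I: μ=4.3, E[X²]=22.79; II: μ=3.2, E[X²]=12.416.
E[X] = 0.53·4.3 + 0.47·3.2 = 3.783.
E[X²] = 0.53·22.79 + 0.47·12.416 = 17.9142.
Var(X) = E[X²] − (E[X])² = 17.9142 − 14.3111 = 3.60313.

3.603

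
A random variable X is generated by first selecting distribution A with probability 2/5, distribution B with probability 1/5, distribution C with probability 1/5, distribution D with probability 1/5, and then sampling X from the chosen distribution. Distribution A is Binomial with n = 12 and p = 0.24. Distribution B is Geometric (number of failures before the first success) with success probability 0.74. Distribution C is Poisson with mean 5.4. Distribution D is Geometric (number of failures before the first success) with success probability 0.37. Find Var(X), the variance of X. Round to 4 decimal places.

Per component, A: μ=2.88, E[X²]=10.4832; B: μ=0.351351, E[X²]=0.598247; C: μ=5.4, E[X²]=34.56; D: μ=1.7027, E[X²]=7.5011.
E[X] = 0.4·2.88 + 0.2·0.351351 + 0.2·5.4 + 0.2·1.7027 = 2.64281.
E[X²] = 0.4·10.4832 + 0.2·0.598247 + 0.2·34.56 + 0.2·7.5011 = 12.7251.
Var(X) = E[X²] − (E[X])² = 12.7251 − 6.98445 = 5.7407.

5.7407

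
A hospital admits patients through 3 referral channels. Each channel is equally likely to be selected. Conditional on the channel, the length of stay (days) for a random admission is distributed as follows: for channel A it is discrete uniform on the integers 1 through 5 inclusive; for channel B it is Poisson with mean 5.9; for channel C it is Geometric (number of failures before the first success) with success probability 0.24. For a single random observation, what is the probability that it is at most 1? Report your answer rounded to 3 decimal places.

0.214

Conditional on each channel, P(X ≤ 1): A: 0.2; B: 0.0189022; C: 0.4224.
By total probability, P(X ≤ 1) = 0.333333·0.2 + 0.333333·0.0189022 + 0.333333·0.4224 = 0.213767.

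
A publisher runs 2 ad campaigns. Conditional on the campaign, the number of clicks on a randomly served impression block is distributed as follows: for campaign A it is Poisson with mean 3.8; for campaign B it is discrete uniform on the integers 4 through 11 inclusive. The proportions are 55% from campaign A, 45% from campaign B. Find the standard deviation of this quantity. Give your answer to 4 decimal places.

2.8001

Per component, A: μ=3.8, E[X²]=18.24; B: μ=7.5, E[X²]=61.5.
E[X] = 0.55·3.8 + 0.45·7.5 = 5.465.
E[X²] = 0.55·18.24 + 0.45·61.5 = 37.707.
Var(X) = E[X²] − (E[X])² = 37.707 − 29.8662 = 7.84078.
SD(X) = √7.84078 = 2.80014.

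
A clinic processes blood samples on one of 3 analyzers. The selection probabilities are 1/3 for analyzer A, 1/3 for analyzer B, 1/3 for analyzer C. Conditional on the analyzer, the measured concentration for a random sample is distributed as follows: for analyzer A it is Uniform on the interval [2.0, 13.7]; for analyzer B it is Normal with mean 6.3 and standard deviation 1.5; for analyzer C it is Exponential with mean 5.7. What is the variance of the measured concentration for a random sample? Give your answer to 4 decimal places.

16.2031

Per component, A: μ=7.85, E[X²]=73.03; B: μ=6.3, E[X²]=41.94; C: μ=5.7, E[X²]=64.98.
E[X] = 0.333333·7.85 + 0.333333·6.3 + 0.333333·5.7 = 6.61667.
E[X²] = 0.333333·73.03 + 0.333333·41.94 + 0.333333·64.98 = 59.9833.
Var(X) = E[X²] − (E[X])² = 59.9833 − 43.7803 = 16.2031.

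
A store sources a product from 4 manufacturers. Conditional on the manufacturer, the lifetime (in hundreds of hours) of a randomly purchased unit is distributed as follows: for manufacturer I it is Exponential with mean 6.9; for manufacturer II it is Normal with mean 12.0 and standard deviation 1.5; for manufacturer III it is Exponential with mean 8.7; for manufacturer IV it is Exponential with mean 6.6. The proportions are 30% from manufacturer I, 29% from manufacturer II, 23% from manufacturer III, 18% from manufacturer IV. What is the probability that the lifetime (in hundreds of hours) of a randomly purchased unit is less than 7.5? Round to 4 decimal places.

0.4543

Conditional on each manufacturer, P(X < 7.5): I: 0.662759; II: 0.0013499; III: 0.577713; IV: 0.679016.
By total probability, P(X < 7.5) = 0.3·0.662759 + 0.29·0.0013499 + 0.23·0.577713 + 0.18·0.679016 = 0.454316.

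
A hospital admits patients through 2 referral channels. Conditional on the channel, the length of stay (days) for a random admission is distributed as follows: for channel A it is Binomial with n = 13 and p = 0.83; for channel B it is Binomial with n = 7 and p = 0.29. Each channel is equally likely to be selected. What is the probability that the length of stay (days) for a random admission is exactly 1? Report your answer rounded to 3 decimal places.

Conditional on each channel, P(X = 1): A: 6.28649e-09; B: 0.260044.
By total probability, P(X = 1) = 0.5·6.28649e-09 + 0.5·0.260044 = 0.130022.

0.130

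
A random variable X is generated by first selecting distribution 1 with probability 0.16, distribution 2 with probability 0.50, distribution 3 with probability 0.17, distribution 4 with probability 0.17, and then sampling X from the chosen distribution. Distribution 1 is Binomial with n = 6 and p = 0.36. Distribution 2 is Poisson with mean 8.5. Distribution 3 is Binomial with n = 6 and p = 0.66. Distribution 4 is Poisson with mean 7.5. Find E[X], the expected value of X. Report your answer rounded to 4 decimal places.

Component means — 1: 2.16; 2: 8.5; 3: 3.96; 4: 7.5.
E[X] = 0.16·2.16 + 0.5·8.5 + 0.17·3.96 + 0.17·7.5 = 6.5438.

6.5438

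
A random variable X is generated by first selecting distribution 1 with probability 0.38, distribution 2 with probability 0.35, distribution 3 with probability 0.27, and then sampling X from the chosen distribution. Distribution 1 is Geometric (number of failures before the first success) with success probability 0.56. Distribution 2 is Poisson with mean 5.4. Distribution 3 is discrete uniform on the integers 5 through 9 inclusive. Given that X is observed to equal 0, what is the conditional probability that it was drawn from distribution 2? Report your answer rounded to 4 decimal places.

0.0074

Likelihoods P(X=0 | ·): 1: 0.56; 2: 0.00451658; 3: 0.
Posterior ∝ prior × likelihood. Numerator for 2: 0.35·0.00451658 = 0.0015808.
Normalizing constant: 0.38·0.56 + 0.35·0.00451658 + 0.27·0 = 0.214381.
P(2 | observation) = 0.0015808 / 0.214381 = 0.00737381.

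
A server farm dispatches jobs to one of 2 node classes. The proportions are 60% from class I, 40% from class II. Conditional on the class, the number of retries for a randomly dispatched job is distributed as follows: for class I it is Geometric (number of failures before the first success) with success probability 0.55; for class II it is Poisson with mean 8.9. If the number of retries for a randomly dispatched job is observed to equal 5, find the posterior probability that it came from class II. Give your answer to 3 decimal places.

0.807

Likelihoods P(X=5 | ·): I: 0.010149; II: 0.063467.
Posterior ∝ prior × likelihood. Numerator for II: 0.4·0.063467 = 0.0253868.
Normalizing constant: 0.6·0.010149 + 0.4·0.063467 = 0.0314762.
P(II | observation) = 0.0253868 / 0.0314762 = 0.806539.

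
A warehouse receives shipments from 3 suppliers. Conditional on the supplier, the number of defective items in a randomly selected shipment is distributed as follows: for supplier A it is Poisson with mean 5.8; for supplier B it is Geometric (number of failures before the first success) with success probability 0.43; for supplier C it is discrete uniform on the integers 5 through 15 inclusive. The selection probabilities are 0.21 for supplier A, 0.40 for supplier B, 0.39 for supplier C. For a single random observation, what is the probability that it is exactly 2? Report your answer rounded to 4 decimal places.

Conditional on each supplier, P(X = 2): A: 0.0509235; B: 0.139707; C: 0.
By total probability, P(X = 2) = 0.21·0.0509235 + 0.4·0.139707 + 0.39·0 = 0.0665767.

0.0666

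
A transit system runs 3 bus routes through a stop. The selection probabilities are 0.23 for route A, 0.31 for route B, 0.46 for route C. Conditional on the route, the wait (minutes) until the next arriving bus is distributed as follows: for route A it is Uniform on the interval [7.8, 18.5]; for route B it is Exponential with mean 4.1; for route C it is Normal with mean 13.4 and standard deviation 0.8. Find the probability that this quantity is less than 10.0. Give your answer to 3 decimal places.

0.330

Conditional on each route, P(X < 10.0): A: 0.205607; B: 0.912754; C: 1.06885e-05.
By total probability, P(X < 10.0) = 0.23·0.205607 + 0.31·0.912754 + 0.46·1.06885e-05 = 0.330248.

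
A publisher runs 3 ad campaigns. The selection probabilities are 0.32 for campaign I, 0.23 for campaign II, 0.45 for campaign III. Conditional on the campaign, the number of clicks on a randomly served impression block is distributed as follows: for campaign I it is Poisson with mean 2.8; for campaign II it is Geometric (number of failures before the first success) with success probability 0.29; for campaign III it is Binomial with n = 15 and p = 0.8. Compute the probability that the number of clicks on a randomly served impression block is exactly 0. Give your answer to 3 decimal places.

0.086

Conditional on each campaign, P(X = 0): I: 0.0608101; II: 0.29; III: 3.2768e-11.
By total probability, P(X = 0) = 0.32·0.0608101 + 0.23·0.29 + 0.45·3.2768e-11 = 0.0861592.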